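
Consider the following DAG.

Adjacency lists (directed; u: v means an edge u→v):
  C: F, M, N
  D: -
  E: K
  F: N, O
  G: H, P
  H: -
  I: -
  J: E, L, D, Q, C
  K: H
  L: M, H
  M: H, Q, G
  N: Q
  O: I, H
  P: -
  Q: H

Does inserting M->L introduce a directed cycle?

Yes

Adding M→L creates a cycle iff L can already reach M.
Path from L: L → M.
So L → … → M → L is a cycle.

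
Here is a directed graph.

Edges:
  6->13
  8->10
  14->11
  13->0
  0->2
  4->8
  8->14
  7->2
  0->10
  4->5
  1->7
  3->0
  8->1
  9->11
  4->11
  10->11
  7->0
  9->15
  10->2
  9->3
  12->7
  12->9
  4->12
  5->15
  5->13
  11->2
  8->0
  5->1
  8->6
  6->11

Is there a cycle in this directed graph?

DFS with white/gray/black marking, starting from 15:
15 gray
15 black
0 gray
  10 gray
    11 gray
      2 gray
      2 black
    11 black
    10→2: 2 black — skip
  10 black
  0→2: 2 black — skip
0 black
1 gray
  7 gray
    7→2: 2 black — skip
    7→0: 0 black — skip
  7 black
1 black
3 gray
  3→0: 0 black — skip
3 black
4 gray
  4→11: 11 black — skip
  8 gray
    14 gray
      14→11: 11 black — skip
    14 black
    8→1: 1 black — skip
    8→10: 10 black — skip
    8→0: 0 black — skip
    6 gray
      13 gray
        13→0: 0 black — skip
      13 black
      6→11: 11 black — skip
    6 black
  8 black
  5 gray
    5→13: 13 black — skip
    5→1: 1 black — skip
    5→15: 15 black — skip
  5 black
  12 gray
    9 gray
      9→11: 11 black — skip
      9→15: 15 black — skip
      9→3: 3 black — skip
    9 black
    12→7: 7 black — skip
  12 black
4 black
Every edge goes to a white or black vertex — no back edge, so the graph is acyclic.

No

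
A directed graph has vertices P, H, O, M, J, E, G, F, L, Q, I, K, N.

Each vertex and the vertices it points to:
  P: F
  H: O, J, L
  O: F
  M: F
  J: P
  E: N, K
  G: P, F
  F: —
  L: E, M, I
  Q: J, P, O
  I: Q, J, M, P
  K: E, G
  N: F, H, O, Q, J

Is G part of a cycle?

No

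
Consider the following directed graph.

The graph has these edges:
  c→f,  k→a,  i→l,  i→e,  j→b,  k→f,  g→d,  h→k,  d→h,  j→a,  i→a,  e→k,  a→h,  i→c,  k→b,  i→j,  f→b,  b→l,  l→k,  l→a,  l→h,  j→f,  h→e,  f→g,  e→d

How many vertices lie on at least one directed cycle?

9

A vertex is on a directed cycle iff it belongs to a strongly connected component of size ≥ 2 (or has a self-loop).
The vertices on cycles are {a, b, d, e, f, g, h, k, l} — 9 in total.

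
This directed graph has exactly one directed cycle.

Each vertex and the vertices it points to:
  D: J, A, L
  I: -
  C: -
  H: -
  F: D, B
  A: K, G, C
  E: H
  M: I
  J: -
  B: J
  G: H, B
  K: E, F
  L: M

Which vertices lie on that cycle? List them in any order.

A, D, F, K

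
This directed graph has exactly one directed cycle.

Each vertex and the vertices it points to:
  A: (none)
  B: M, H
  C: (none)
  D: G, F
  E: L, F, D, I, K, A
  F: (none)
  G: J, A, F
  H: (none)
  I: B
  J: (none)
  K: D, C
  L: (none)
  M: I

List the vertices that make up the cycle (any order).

B, I, M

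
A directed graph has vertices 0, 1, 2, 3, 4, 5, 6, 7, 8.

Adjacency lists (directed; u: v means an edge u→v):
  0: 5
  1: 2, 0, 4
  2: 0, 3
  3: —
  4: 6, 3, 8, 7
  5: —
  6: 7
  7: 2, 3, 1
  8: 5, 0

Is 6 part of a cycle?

Yes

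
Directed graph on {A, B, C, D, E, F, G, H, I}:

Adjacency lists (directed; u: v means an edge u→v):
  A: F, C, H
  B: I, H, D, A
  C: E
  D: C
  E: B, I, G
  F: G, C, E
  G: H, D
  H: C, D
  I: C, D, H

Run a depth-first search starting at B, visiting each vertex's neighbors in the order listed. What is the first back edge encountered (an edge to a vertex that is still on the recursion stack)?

E->B

DFS from B (visiting each vertex's neighbors in the order listed); mark gray on enter, black on exit:
B gray
  I gray
    C gray
      E gray
        E→B: B is gray → back edge
First back edge: E → B.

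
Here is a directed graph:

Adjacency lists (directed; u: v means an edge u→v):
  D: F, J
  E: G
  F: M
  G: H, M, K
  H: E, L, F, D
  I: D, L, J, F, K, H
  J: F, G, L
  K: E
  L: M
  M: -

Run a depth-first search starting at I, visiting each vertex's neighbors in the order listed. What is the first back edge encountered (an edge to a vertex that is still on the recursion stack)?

E→G

DFS from I (visiting each vertex's neighbors in the order listed); mark gray on enter, black on exit:
I gray
  D gray
    F gray
      M gray
      M black
    F black
    J gray
      J→F: F black — skip
      G gray
        H gray
          E gray
            E→G: G is gray → back edge
First back edge: E → G.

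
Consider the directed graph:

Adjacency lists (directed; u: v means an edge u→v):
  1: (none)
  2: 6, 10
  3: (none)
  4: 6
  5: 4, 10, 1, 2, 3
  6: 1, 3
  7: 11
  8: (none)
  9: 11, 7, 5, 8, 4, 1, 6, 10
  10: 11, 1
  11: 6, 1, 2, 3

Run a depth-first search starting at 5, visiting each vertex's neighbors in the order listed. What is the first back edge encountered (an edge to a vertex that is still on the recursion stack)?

DFS from 5 (visiting each vertex's neighbors in the order listed); mark gray on enter, black on exit:
5 gray
  4 gray
    6 gray
      1 gray
      1 black
      3 gray
      3 black
    6 black
  4 black
  10 gray
    11 gray
      11→6: 6 black — skip
      11→1: 1 black — skip
      2 gray
        2→6: 6 black — skip
        2→10: 10 is gray → back edge
First back edge: 2 → 10.

2->10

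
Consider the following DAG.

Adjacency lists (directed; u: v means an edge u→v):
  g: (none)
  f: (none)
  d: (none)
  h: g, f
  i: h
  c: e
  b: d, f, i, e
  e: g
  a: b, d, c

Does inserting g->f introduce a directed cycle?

Adding g→f creates a cycle iff f can already reach g.
Explore from f: no path reaches g. The graph stays acyclic.

No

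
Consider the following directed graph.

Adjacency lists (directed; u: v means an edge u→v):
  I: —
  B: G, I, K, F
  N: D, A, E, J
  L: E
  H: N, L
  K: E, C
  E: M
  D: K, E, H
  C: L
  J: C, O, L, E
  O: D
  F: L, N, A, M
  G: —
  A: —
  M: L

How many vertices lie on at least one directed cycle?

A vertex is on a directed cycle iff it belongs to a strongly connected component of size ≥ 2 (or has a self-loop).
The vertices on cycles are {D, E, H, J, L, M, N, O} — 8 in total.

8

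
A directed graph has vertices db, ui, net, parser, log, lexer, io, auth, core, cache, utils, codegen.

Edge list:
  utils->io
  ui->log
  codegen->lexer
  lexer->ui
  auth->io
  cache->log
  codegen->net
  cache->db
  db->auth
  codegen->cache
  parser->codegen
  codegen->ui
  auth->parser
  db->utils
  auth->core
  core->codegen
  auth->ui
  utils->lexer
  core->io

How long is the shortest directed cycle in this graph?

For each vertex v, BFS finds the shortest path from v back to v.
The shortest such closed walk is db → auth → parser → codegen → cache → db, length 5.

5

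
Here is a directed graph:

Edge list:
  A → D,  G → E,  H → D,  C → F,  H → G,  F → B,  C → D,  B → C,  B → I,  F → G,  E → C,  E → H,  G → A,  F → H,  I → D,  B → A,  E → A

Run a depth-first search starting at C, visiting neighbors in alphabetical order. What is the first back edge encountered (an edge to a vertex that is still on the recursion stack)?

DFS from C (visiting neighbors in alphabetical order); mark gray on enter, black on exit:
C gray
  D gray
  D black
  F gray
    B gray
      A gray
        A→D: D black — skip
      A black
      B→C: C is gray → back edge
First back edge: B → C.

B→C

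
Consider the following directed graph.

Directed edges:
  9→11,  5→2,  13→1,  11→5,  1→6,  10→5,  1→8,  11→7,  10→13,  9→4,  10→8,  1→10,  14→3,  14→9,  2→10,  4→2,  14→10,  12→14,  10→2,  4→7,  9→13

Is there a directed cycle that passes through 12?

12 lies on a cycle iff there is a path from 12 back to itself.
Exploring from 12, it never reaches itself; equivalently, its strongly connected component is a singleton.

No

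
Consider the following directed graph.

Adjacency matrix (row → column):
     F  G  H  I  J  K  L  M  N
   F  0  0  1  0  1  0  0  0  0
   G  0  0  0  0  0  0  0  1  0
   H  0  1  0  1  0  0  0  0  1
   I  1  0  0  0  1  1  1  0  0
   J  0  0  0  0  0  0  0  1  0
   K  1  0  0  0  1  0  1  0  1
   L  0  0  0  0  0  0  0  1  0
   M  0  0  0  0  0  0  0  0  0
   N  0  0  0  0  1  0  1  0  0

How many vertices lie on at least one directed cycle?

A vertex is on a directed cycle iff it belongs to a strongly connected component of size ≥ 2 (or has a self-loop).
The vertices on cycles are {F, H, I, K} — 4 in total.

4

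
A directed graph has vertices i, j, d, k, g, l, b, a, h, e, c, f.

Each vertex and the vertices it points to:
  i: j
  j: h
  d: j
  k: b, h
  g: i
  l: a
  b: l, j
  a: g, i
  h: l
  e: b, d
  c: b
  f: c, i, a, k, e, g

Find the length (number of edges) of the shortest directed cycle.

For each vertex v, BFS finds the shortest path from v back to v.
The shortest such closed walk is h → l → a → i → j → h, length 5.

5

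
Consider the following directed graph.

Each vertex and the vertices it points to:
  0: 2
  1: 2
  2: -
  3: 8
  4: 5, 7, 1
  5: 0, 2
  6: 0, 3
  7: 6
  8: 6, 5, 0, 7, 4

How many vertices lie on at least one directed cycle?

5

A vertex is on a directed cycle iff it belongs to a strongly connected component of size ≥ 2 (or has a self-loop).
The vertices on cycles are {3, 4, 6, 7, 8} — 5 in total.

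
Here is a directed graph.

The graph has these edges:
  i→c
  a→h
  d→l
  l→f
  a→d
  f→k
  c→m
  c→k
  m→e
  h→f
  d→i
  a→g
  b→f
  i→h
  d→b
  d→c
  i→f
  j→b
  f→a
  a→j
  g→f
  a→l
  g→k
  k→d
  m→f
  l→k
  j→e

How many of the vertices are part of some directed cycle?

12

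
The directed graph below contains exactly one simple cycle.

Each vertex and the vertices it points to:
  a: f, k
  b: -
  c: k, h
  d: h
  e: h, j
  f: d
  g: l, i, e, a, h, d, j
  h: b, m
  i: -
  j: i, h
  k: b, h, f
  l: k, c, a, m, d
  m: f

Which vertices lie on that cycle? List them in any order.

d, f, h, m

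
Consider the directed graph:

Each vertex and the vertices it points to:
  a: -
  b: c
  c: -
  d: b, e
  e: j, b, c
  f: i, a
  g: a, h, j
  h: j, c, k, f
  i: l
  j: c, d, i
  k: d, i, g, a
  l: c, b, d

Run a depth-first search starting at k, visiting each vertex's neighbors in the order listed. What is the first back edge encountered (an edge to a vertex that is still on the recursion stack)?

j→d

DFS from k (visiting each vertex's neighbors in the order listed); mark gray on enter, black on exit:
k gray
  d gray
    b gray
      c gray
      c black
    b black
    e gray
      j gray
        j→c: c black — skip
        j→d: d is gray → back edge
First back edge: j → d.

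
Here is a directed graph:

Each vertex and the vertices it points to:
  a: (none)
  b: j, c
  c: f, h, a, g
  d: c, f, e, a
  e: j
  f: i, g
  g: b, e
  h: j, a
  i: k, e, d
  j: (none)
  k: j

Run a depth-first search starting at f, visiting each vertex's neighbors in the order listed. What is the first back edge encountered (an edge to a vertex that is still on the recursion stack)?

c->f

DFS from f (visiting each vertex's neighbors in the order listed); mark gray on enter, black on exit:
f gray
  i gray
    k gray
      j gray
      j black
    k black
    e gray
      e→j: j black — skip
    e black
    d gray
      c gray
        c→f: f is gray → back edge
First back edge: c → f.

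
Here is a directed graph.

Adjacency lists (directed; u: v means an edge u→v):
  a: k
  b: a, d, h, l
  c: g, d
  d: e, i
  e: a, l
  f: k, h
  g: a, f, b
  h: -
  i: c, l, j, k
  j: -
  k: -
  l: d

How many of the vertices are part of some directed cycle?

A vertex is on a directed cycle iff it belongs to a strongly connected component of size ≥ 2 (or has a self-loop).
The vertices on cycles are {b, c, d, e, g, i, l} — 7 in total.

7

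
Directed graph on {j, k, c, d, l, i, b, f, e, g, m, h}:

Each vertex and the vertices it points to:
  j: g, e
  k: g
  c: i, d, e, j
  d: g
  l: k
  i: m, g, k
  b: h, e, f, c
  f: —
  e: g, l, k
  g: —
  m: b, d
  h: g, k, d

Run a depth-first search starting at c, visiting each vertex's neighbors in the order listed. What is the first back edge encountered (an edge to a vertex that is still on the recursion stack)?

b->c

DFS from c (visiting each vertex's neighbors in the order listed); mark gray on enter, black on exit:
c gray
  i gray
    m gray
      b gray
        h gray
          g gray
          g black
          k gray
            k→g: g black — skip
          k black
          d gray
            d→g: g black — skip
          d black
        h black
        e gray
          e→g: g black — skip
          l gray
            l→k: k black — skip
          l black
          e→k: k black — skip
        e black
        f gray
        f black
        b→c: c is gray → back edge
First back edge: b → c.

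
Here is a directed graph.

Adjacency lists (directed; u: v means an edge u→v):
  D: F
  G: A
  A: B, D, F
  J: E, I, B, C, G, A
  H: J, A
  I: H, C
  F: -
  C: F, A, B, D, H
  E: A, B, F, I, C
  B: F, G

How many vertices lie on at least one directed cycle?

A vertex is on a directed cycle iff it belongs to a strongly connected component of size ≥ 2 (or has a self-loop).
The vertices on cycles are {A, B, C, E, G, H, I, J} — 8 in total.

8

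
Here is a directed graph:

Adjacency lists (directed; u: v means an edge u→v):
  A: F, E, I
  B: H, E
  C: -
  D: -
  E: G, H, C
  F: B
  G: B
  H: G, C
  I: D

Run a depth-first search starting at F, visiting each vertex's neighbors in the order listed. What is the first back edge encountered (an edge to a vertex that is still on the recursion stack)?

G->B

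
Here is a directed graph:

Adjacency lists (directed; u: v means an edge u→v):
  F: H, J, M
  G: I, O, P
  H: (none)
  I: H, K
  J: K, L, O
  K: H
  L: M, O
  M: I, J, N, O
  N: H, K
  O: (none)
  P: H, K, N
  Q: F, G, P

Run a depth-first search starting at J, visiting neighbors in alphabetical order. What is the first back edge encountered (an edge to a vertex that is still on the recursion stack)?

M->J

DFS from J (visiting neighbors in alphabetical order); mark gray on enter, black on exit:
J gray
  K gray
    H gray
    H black
  K black
  L gray
    M gray
      I gray
        I→H: H black — skip
        I→K: K black — skip
      I black
      M→J: J is gray → back edge
First back edge: M → J.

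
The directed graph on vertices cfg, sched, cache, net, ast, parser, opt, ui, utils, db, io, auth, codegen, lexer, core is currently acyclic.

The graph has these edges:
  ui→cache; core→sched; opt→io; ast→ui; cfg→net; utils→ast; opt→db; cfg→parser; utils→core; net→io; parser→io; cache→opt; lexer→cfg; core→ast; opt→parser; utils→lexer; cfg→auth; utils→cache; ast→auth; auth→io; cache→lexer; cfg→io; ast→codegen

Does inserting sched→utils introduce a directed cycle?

Yes

Adding sched→utils creates a cycle iff utils can already reach sched.
Path from utils: utils → core → sched.
So utils → … → sched → utils is a cycle.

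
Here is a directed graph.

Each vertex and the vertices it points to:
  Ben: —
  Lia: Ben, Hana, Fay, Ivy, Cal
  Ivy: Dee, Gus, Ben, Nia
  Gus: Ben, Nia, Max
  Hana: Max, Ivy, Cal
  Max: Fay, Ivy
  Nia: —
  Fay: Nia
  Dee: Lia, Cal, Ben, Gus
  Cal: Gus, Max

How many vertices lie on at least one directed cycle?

7

A vertex is on a directed cycle iff it belongs to a strongly connected component of size ≥ 2 (or has a self-loop).
The vertices on cycles are {Cal, Dee, Gus, Ivy, Lia, Max, Hana} — 7 in total.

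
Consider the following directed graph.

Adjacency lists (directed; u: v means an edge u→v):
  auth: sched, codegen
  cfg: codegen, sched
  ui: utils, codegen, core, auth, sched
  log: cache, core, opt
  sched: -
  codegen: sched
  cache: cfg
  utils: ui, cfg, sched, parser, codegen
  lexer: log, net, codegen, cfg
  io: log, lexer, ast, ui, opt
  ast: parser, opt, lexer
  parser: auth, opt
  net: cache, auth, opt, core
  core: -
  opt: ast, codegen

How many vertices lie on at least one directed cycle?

8

A vertex is on a directed cycle iff it belongs to a strongly connected component of size ≥ 2 (or has a self-loop).
The vertices on cycles are {ui, ast, log, net, opt, lexer, utils, parser} — 8 in total.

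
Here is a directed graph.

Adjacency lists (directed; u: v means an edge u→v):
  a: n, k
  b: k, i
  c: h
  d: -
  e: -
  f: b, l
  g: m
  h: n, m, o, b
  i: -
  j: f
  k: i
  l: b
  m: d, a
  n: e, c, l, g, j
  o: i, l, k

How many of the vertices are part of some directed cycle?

6

A vertex is on a directed cycle iff it belongs to a strongly connected component of size ≥ 2 (or has a self-loop).
The vertices on cycles are {a, c, g, h, m, n} — 6 in total.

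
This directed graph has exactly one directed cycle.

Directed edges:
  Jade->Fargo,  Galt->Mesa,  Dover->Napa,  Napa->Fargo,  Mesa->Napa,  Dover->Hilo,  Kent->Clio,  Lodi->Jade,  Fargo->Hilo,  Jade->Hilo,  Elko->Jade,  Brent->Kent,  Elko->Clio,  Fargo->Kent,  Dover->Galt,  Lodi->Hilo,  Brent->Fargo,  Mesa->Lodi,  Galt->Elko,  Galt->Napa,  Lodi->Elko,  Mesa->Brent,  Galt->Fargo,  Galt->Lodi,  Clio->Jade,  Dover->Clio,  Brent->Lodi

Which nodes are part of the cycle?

Clio, Jade, Kent, Fargo

DFS with gray/black marking from Jade:
Jade gray
  Fargo gray
    Kent gray
      Clio gray
        Clio→Jade: Jade is gray → back edge
Back edge closes the cycle Jade → Fargo → Kent → Clio → Jade; its vertices are {Clio, Jade, Kent, Fargo}.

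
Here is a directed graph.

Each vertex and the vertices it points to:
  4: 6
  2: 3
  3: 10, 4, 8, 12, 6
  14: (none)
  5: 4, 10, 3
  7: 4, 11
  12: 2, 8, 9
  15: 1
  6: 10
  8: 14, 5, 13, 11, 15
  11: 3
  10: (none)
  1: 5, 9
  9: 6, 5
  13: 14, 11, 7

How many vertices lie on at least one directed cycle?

A vertex is on a directed cycle iff it belongs to a strongly connected component of size ≥ 2 (or has a self-loop).
The vertices on cycles are {1, 2, 3, 5, 7, 8, 9, 11, 12, 13, 15} — 11 in total.

11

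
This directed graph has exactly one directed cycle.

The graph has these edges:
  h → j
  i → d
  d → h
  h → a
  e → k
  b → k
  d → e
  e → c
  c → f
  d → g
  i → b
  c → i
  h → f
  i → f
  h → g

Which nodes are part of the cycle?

c, d, e, i

DFS with gray/black marking from i:
i gray
  f gray
  f black
  b gray
    k gray
    k black
  b black
  d gray
    e gray
      e→k: k black — skip
      c gray
        c→f: f black — skip
        c→i: i is gray → back edge
Back edge closes the cycle i → d → e → c → i; its vertices are {c, d, e, i}.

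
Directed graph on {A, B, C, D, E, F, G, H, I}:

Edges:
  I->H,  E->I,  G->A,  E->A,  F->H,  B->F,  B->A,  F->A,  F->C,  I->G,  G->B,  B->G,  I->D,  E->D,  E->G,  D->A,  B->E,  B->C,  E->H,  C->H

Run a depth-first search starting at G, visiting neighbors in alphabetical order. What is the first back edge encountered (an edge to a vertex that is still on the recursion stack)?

E→G

DFS from G (visiting neighbors in alphabetical order); mark gray on enter, black on exit:
G gray
  A gray
  A black
  B gray
    B→A: A black — skip
    C gray
      H gray
      H black
    C black
    E gray
      E→A: A black — skip
      D gray
        D→A: A black — skip
      D black
      E→G: G is gray → back edge
First back edge: E → G.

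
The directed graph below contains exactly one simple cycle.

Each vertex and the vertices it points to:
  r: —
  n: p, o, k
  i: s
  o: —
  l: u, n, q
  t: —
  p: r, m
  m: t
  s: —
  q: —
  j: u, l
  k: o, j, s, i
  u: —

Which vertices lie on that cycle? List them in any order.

j, k, l, n

DFS with gray/black marking from n:
n gray
  p gray
    r gray
    r black
    m gray
      t gray
      t black
    m black
  p black
  o gray
  o black
  k gray
    k→o: o black — skip
    j gray
      u gray
      u black
      l gray
        l→u: u black — skip
        l→n: n is gray → back edge
Back edge closes the cycle n → k → j → l → n; its vertices are {j, k, l, n}.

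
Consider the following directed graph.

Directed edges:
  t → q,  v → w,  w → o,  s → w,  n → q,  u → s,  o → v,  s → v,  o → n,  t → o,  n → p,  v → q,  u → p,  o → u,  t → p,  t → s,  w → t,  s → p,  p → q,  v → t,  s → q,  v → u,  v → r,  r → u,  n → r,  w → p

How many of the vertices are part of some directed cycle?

A vertex is on a directed cycle iff it belongs to a strongly connected component of size ≥ 2 (or has a self-loop).
The vertices on cycles are {n, o, r, s, t, u, v, w} — 8 in total.

8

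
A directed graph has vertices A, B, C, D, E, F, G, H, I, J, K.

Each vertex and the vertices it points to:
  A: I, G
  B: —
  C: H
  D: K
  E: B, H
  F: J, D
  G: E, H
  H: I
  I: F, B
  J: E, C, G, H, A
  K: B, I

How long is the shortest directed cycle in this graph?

4

For each vertex v, BFS finds the shortest path from v back to v.
The shortest such closed walk is F → J → A → I → F, length 4.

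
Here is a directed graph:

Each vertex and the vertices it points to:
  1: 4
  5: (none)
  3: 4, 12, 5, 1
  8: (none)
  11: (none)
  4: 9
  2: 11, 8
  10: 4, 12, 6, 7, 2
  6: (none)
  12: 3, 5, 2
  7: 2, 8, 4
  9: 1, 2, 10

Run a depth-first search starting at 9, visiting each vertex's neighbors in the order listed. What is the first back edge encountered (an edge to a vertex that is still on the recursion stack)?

4→9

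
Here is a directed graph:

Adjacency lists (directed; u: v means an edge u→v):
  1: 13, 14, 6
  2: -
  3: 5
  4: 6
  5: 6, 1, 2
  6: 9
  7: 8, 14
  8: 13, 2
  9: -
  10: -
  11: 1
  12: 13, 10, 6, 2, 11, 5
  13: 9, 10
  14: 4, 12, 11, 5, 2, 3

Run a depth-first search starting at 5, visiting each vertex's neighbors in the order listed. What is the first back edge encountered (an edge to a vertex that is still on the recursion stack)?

DFS from 5 (visiting each vertex's neighbors in the order listed); mark gray on enter, black on exit:
5 gray
  6 gray
    9 gray
    9 black
  6 black
  1 gray
    13 gray
      13→9: 9 black — skip
      10 gray
      10 black
    13 black
    14 gray
      4 gray
        4→6: 6 black — skip
      4 black
      12 gray
        12→13: 13 black — skip
        12→10: 10 black — skip
        12→6: 6 black — skip
        2 gray
        2 black
        11 gray
          11→1: 1 is gray → back edge
First back edge: 11 → 1.

11→1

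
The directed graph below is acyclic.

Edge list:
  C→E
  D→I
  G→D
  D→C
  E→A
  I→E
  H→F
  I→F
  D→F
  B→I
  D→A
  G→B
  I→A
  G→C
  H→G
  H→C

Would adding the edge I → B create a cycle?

Adding I→B creates a cycle iff B can already reach I.
Path from B: B → I.
So B → … → I → B is a cycle.

Yes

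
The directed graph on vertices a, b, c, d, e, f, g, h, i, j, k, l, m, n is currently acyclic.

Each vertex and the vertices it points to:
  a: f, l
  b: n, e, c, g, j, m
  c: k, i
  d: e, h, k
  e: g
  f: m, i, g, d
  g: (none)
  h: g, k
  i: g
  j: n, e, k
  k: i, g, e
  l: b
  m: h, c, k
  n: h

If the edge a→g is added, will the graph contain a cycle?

No

Adding a→g creates a cycle iff g can already reach a.
Explore from g: no path reaches a. The graph stays acyclic.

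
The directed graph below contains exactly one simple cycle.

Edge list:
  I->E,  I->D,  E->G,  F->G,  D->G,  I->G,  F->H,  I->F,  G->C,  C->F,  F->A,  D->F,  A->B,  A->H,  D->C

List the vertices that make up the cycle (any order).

C, F, G

DFS with gray/black marking from F:
F gray
  H gray
  H black
  A gray
    B gray
    B black
    A→H: H black — skip
  A black
  G gray
    C gray
      C→F: F is gray → back edge
Back edge closes the cycle F → G → C → F; its vertices are {C, F, G}.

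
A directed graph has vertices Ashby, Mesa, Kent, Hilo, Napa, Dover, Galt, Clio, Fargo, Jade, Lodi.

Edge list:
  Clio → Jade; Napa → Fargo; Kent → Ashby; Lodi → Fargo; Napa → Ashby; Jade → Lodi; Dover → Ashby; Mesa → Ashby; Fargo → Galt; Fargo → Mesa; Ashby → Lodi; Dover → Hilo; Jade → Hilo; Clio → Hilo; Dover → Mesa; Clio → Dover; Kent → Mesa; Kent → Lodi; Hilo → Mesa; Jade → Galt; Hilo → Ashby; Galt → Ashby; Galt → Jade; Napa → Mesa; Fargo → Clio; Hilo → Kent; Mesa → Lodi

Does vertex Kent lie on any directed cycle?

Kent is on a cycle iff Kent can reach itself via ≥1 edge.
Kent → Lodi → Fargo → Clio → Hilo → Kent — yes.

Yes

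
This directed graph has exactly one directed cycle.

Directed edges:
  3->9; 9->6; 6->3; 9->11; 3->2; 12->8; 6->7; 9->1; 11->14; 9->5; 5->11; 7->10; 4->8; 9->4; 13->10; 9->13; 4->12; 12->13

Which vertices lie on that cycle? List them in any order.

3, 6, 9

DFS with gray/black marking from 3:
3 gray
  2 gray
  2 black
  9 gray
    13 gray
      10 gray
      10 black
    13 black
    1 gray
    1 black
    5 gray
      11 gray
        14 gray
        14 black
      11 black
    5 black
    9→11: 11 black — skip
    6 gray
      6→3: 3 is gray → back edge
Back edge closes the cycle 3 → 9 → 6 → 3; its vertices are {3, 6, 9}.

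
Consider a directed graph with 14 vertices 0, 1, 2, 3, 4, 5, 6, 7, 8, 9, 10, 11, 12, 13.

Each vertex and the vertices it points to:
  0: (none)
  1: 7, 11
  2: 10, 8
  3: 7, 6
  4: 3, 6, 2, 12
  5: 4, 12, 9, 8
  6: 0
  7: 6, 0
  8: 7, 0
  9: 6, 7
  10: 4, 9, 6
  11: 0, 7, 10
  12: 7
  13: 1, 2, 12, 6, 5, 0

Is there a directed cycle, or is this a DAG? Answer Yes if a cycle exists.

DFS with white/gray/black marking, starting from 0:
0 gray
0 black
1 gray
  7 gray
    6 gray
      6→0: 0 black — skip
    6 black
    7→0: 0 black — skip
  7 black
  11 gray
    11→0: 0 black — skip
    11→7: 7 black — skip
    10 gray
      4 gray
        3 gray
          3→7: 7 black — skip
          3→6: 6 black — skip
        3 black
        4→6: 6 black — skip
        2 gray
          2→10: 10 is gray → back edge
Back edge found, so a cycle exists: 10 → 4 → 2 → 10.

Yes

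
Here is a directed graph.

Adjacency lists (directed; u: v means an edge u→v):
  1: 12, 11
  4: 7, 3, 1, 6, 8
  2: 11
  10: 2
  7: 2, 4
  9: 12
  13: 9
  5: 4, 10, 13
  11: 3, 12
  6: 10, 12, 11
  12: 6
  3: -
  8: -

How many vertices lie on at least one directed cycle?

7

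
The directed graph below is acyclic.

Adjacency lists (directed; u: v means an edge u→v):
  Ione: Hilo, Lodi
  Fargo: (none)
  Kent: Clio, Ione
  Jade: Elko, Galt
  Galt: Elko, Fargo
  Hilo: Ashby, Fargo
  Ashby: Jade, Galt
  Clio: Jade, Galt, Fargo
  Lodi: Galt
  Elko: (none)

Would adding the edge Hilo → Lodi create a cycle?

Adding Hilo→Lodi creates a cycle iff Lodi can already reach Hilo.
Explore from Lodi: no path reaches Hilo. The graph stays acyclic.

No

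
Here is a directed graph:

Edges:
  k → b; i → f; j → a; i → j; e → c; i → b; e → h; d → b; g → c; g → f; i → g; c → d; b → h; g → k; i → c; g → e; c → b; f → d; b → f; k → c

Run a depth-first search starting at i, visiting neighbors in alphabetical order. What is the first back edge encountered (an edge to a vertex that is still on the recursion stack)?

DFS from i (visiting neighbors in alphabetical order); mark gray on enter, black on exit:
i gray
  b gray
    f gray
      d gray
        d→b: b is gray → back edge
First back edge: d → b.

d->b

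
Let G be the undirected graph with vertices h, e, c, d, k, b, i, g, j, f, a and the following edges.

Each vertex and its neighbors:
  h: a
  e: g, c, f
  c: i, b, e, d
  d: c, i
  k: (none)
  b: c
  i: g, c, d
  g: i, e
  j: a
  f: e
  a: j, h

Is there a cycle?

Yes

DFS, tracking each vertex's parent; an edge to a visited non-parent vertex closes a cycle.
Start from k:
visit k (parent –)
visit h (parent –)
  visit a (parent h)
    visit j (parent a)
      j–a: parent, skip
    a–h: parent, skip
visit e (parent –)
  visit g (parent e)
    visit i (parent g)
      i–g: parent, skip
      visit c (parent i)
        c–i: parent, skip
        visit b (parent c)
          b–c: parent, skip
        c–e: e visited and ≠ parent → cycle
Cycle: e – g – i – c – e.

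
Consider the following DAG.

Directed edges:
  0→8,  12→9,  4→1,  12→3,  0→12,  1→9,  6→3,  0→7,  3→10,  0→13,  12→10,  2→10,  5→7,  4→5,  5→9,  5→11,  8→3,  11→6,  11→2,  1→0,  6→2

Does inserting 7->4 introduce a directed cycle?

Yes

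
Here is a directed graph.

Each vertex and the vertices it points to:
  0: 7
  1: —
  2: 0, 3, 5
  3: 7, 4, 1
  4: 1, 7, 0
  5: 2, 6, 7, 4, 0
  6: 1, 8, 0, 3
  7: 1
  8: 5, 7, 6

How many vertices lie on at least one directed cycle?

A vertex is on a directed cycle iff it belongs to a strongly connected component of size ≥ 2 (or has a self-loop).
The vertices on cycles are {2, 5, 6, 8} — 4 in total.

4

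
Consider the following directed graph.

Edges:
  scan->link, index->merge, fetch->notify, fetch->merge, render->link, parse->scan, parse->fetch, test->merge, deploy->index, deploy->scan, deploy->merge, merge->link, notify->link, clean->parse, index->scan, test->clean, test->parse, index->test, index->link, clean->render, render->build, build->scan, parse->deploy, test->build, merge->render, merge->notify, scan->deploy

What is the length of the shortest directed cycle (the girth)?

2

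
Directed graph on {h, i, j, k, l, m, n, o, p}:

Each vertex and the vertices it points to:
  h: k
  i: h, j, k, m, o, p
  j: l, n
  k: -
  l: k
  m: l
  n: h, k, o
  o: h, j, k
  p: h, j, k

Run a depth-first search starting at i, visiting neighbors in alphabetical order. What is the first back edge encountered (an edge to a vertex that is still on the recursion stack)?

o→j

DFS from i (visiting neighbors in alphabetical order); mark gray on enter, black on exit:
i gray
  h gray
    k gray
    k black
  h black
  j gray
    l gray
      l→k: k black — skip
    l black
    n gray
      n→h: h black — skip
      n→k: k black — skip
      o gray
        o→h: h black — skip
        o→j: j is gray → back edge
First back edge: o → j.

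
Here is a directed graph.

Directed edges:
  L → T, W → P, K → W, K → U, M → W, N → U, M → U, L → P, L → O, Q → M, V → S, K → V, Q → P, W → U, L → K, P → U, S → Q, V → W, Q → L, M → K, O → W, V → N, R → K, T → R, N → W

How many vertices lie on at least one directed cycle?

8

A vertex is on a directed cycle iff it belongs to a strongly connected component of size ≥ 2 (or has a self-loop).
The vertices on cycles are {K, L, M, Q, R, S, T, V} — 8 in total.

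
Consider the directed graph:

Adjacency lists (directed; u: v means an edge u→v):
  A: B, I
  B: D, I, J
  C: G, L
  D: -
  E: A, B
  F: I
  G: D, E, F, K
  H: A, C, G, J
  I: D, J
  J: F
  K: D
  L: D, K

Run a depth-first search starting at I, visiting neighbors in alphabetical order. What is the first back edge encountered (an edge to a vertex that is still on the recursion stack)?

DFS from I (visiting neighbors in alphabetical order); mark gray on enter, black on exit:
I gray
  D gray
  D black
  J gray
    F gray
      F→I: I is gray → back edge
First back edge: F → I.

F→I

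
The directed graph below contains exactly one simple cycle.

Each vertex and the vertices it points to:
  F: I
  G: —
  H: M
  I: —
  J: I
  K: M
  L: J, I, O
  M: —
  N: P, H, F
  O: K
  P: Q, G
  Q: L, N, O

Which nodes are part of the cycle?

DFS with gray/black marking from N:
N gray
  P gray
    Q gray
      L gray
        J gray
          I gray
          I black
        J black
        L→I: I black — skip
        O gray
          K gray
            M gray
            M black
          K black
        O black
      L black
      Q→N: N is gray → back edge
Back edge closes the cycle N → P → Q → N; its vertices are {N, P, Q}.

N, P, Q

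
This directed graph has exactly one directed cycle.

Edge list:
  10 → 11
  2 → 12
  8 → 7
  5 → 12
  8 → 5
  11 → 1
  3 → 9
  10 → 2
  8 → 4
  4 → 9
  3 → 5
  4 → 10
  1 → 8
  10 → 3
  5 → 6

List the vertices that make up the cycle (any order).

DFS with gray/black marking from 10:
10 gray
  2 gray
    12 gray
    12 black
  2 black
  3 gray
    5 gray
      5→12: 12 black — skip
      6 gray
      6 black
    5 black
    9 gray
    9 black
  3 black
  11 gray
    1 gray
      8 gray
        7 gray
        7 black
        4 gray
          4→10: 10 is gray → back edge
Back edge closes the cycle 10 → 11 → 1 → 8 → 4 → 10; its vertices are {1, 4, 8, 10, 11}.

1, 4, 8, 10, 11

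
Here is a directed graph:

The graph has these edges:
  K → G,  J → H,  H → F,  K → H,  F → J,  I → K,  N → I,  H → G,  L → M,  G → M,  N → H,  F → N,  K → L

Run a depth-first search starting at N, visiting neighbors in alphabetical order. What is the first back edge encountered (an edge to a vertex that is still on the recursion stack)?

DFS from N (visiting neighbors in alphabetical order); mark gray on enter, black on exit:
N gray
  H gray
    F gray
      J gray
        J→H: H is gray → back edge
First back edge: J → H.

J→H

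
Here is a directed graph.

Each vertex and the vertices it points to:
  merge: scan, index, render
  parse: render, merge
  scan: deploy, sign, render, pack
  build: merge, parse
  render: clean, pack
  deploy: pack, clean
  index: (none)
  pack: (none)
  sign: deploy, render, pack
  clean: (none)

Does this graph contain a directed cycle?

No

DFS with white/gray/black marking, starting from merge:
merge gray
  scan gray
    deploy gray
      pack gray
      pack black
      clean gray
      clean black
    deploy black
    sign gray
      sign→deploy: deploy black — skip
      render gray
        render→clean: clean black — skip
        render→pack: pack black — skip
      render black
      sign→pack: pack black — skip
    sign black
    scan→render: render black — skip
    scan→pack: pack black — skip
  scan black
  index gray
  index black
  merge→render: render black — skip
merge black
parse gray
  parse→render: render black — skip
  parse→merge: merge black — skip
parse black
build gray
  build→merge: merge black — skip
  build→parse: parse black — skip
build black
Every edge goes to a white or black vertex — no back edge, so the graph is acyclic.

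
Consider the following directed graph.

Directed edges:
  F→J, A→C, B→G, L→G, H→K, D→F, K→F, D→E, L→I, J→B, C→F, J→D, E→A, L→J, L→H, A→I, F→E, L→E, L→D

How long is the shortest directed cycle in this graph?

For each vertex v, BFS finds the shortest path from v back to v.
The shortest such closed walk is J → D → F → J, length 3.

3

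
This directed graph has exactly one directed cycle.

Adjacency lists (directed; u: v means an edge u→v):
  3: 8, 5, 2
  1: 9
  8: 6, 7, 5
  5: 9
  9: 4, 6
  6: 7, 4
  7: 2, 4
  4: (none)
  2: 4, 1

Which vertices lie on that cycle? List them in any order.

DFS with gray/black marking from 2:
2 gray
  4 gray
  4 black
  1 gray
    9 gray
      9→4: 4 black — skip
      6 gray
        7 gray
          7→2: 2 is gray → back edge
Back edge closes the cycle 2 → 1 → 9 → 6 → 7 → 2; its vertices are {1, 2, 6, 7, 9}.

1, 2, 6, 7, 9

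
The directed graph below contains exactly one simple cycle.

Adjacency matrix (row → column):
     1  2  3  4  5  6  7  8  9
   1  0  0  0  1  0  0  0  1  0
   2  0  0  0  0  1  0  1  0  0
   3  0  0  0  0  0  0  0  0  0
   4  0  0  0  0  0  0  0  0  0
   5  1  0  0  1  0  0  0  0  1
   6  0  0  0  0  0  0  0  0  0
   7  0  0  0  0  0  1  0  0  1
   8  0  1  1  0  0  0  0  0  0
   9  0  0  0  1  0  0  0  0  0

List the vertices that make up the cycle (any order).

1, 2, 5, 8

DFS with gray/black marking from 2:
2 gray
  7 gray
    6 gray
    6 black
    9 gray
      4 gray
      4 black
    9 black
  7 black
  5 gray
    5→9: 9 black — skip
    5→4: 4 black — skip
    1 gray
      1→4: 4 black — skip
      8 gray
        3 gray
        3 black
        8→2: 2 is gray → back edge
Back edge closes the cycle 2 → 5 → 1 → 8 → 2; its vertices are {1, 2, 5, 8}.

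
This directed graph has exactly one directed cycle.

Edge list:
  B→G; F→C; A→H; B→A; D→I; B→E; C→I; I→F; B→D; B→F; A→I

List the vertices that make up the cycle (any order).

DFS with gray/black marking from I:
I gray
  F gray
    C gray
      C→I: I is gray → back edge
Back edge closes the cycle I → F → C → I; its vertices are {C, F, I}.

C, F, I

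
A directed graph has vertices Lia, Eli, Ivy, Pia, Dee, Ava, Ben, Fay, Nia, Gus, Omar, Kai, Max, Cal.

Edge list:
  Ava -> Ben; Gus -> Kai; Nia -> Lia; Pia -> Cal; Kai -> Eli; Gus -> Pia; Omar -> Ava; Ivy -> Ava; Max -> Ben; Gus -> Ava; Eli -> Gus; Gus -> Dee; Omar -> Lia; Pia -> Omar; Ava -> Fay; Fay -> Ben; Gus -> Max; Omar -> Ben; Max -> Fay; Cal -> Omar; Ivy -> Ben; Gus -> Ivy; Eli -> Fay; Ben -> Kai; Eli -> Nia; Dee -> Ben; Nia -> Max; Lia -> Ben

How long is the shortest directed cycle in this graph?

3

For each vertex v, BFS finds the shortest path from v back to v.
The shortest such closed walk is Gus → Kai → Eli → Gus, length 3.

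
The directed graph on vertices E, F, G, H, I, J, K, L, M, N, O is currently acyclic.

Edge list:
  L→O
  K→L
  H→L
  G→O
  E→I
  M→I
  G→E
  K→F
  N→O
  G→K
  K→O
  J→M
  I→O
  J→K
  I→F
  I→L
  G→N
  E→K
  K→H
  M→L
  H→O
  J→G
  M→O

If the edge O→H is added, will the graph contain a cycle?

Yes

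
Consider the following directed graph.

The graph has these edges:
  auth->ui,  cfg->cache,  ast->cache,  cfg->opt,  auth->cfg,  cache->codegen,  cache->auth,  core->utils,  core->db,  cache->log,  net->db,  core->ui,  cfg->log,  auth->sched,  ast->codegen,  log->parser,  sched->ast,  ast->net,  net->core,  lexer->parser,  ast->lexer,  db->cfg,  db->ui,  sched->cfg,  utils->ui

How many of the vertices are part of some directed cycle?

A vertex is on a directed cycle iff it belongs to a strongly connected component of size ≥ 2 (or has a self-loop).
The vertices on cycles are {db, ast, cfg, net, auth, core, cache, sched} — 8 in total.

8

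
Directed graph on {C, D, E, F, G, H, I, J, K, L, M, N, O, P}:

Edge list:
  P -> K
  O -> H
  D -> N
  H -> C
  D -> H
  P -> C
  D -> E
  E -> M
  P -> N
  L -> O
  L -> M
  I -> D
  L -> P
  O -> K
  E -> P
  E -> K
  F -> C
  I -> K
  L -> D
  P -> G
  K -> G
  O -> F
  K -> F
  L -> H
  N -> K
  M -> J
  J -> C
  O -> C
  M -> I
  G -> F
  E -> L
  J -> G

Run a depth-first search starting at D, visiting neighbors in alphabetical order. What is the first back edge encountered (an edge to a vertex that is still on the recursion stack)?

L→D

DFS from D (visiting neighbors in alphabetical order); mark gray on enter, black on exit:
D gray
  E gray
    K gray
      F gray
        C gray
        C black
      F black
      G gray
        G→F: F black — skip
      G black
    K black
    L gray
      L→D: D is gray → back edge
First back edge: L → D.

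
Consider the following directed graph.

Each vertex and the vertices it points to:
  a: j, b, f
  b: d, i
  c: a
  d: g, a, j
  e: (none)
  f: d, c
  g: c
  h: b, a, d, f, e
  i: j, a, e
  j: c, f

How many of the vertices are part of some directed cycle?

A vertex is on a directed cycle iff it belongs to a strongly connected component of size ≥ 2 (or has a self-loop).
The vertices on cycles are {a, b, c, d, f, g, i, j} — 8 in total.

8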